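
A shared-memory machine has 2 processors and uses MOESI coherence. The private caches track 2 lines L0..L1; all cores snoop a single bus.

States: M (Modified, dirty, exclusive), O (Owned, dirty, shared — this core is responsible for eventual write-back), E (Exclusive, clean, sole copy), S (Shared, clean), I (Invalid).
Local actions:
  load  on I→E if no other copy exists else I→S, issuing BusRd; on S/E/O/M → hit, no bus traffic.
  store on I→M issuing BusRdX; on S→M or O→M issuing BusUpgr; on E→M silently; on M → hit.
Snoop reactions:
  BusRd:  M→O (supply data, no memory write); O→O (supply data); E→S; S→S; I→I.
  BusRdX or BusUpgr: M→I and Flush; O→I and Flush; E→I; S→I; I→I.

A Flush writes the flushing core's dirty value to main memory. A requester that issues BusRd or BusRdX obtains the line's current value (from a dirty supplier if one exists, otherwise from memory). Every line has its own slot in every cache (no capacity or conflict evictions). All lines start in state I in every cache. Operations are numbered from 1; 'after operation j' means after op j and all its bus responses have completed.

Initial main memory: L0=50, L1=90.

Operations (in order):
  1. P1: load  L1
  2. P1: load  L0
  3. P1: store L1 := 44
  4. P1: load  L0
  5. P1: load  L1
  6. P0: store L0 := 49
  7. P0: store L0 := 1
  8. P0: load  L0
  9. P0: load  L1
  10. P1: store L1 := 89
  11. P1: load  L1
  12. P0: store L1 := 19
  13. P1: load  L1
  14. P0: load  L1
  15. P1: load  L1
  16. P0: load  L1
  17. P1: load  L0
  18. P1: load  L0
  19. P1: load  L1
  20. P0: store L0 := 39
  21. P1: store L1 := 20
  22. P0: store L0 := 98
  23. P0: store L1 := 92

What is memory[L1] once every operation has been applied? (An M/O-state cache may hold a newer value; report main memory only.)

  op1 P1: load  L1 → I/E on L1; bus BusRd; mem=90
  op2 P1: load  L0 → I/E on L0; bus BusRd; mem=50
  op3 P1: store L1 := 44 → I/M on L1; bus (none); mem=90
  op4 P1: load  L0 → I/E on L0; bus (none); mem=50
  op5 P1: load  L1 → I/M on L1; bus (none); mem=90
  op6 P0: store L0 := 49 → M/I on L0; bus BusRdX; mem=50
  op7 P0: store L0 := 1 → M/I on L0; bus (none); mem=50
  op8 P0: load  L0 → M/I on L0; bus (none); mem=50
  op9 P0: load  L1 → S/O on L1; bus BusRd; mem=90
  op10 P1: store L1 := 89 → I/M on L1; bus BusUpgr; mem=90
  op11 P1: load  L1 → I/M on L1; bus (none); mem=90
  op12 P0: store L1 := 19 → M/I on L1; bus BusRdX Flush; mem=89
  op13 P1: load  L1 → O/S on L1; bus BusRd; mem=89
  op14 P0: load  L1 → O/S on L1; bus (none); mem=89
  op15 P1: load  L1 → O/S on L1; bus (none); mem=89
  op16 P0: load  L1 → O/S on L1; bus (none); mem=89
  op17 P1: load  L0 → O/S on L0; bus BusRd; mem=50
  op18 P1: load  L0 → O/S on L0; bus (none); mem=50
  op19 P1: load  L1 → O/S on L1; bus (none); mem=89
  op20 P0: store L0 := 39 → M/I on L0; bus BusUpgr; mem=50
  op21 P1: store L1 := 20 → I/M on L1; bus BusUpgr Flush; mem=19
  op22 P0: store L0 := 98 → M/I on L0; bus (none); mem=50
  op23 P0: store L1 := 92 → M/I on L1; bus BusRdX Flush; mem=20

memory[L1] = 20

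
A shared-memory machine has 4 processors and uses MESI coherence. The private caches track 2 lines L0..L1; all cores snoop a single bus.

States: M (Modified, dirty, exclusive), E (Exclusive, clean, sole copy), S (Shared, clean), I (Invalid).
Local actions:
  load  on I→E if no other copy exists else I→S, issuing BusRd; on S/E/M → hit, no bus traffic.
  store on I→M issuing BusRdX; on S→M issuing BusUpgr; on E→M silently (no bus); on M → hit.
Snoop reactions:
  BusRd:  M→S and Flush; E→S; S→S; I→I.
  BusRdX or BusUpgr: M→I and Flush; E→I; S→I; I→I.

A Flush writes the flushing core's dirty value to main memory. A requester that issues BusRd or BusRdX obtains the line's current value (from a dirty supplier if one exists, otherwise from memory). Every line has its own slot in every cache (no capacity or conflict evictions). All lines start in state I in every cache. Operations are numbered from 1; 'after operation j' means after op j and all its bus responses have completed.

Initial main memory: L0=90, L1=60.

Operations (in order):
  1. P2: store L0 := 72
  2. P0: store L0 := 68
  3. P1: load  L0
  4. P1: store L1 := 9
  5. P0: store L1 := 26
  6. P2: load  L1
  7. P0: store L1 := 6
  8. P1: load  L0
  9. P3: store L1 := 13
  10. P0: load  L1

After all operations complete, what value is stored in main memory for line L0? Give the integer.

memory[L0] = 68

  op1 P2: store L0 := 72 → I/I/M/I on L0; bus BusRdX; mem=90
  op2 P0: store L0 := 68 → M/I/I/I on L0; bus BusRdX Flush; mem=72
  op3 P1: load  L0 → S/S/I/I on L0; bus BusRd Flush; mem=68
  op4 P1: store L1 := 9 → I/M/I/I on L1; bus BusRdX; mem=60
  op5 P0: store L1 := 26 → M/I/I/I on L1; bus BusRdX Flush; mem=9
  op6 P2: load  L1 → S/I/S/I on L1; bus BusRd Flush; mem=26
  op7 P0: store L1 := 6 → M/I/I/I on L1; bus BusUpgr; mem=26
  op8 P1: load  L0 → S/S/I/I on L0; bus (none); mem=68
  op9 P3: store L1 := 13 → I/I/I/M on L1; bus BusRdX Flush; mem=6
  op10 P0: load  L1 → S/I/I/S on L1; bus BusRd Flush; mem=13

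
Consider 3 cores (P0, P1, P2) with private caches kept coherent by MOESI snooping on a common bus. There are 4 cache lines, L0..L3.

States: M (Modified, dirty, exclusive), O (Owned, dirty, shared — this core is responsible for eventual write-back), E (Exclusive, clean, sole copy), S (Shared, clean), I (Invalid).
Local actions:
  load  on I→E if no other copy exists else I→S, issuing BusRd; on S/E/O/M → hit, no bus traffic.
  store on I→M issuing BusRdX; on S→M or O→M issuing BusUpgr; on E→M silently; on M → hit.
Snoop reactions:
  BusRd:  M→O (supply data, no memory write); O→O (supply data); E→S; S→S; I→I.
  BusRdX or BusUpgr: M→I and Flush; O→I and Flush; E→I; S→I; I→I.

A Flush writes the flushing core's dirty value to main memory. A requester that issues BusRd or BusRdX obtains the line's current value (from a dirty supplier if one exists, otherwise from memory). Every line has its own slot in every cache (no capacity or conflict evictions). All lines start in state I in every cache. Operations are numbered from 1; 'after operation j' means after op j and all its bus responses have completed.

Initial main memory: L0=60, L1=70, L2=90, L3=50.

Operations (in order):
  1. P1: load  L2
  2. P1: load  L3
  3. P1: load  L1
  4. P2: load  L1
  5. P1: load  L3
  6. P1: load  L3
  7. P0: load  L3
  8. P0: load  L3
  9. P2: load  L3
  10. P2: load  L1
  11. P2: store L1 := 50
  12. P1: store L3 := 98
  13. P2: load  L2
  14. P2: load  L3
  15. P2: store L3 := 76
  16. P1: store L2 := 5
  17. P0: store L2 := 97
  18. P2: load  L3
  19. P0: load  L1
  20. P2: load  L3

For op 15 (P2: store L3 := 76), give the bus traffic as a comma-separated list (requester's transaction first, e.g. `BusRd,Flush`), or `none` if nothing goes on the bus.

bus = BusUpgr,Flush

step 1: P1: load  L2  ⟶  IEI  (L2)  txn=BusRd  M[L2]=90
step 2: P1: load  L3  ⟶  IEI  (L3)  txn=BusRd  M[L3]=50
step 3: P1: load  L1  ⟶  IEI  (L1)  txn=BusRd  M[L1]=70
step 4: P2: load  L1  ⟶  ISS  (L1)  txn=BusRd  M[L1]=70
step 5: P1: load  L3  ⟶  IEI  (L3)  txn=∅  M[L3]=50
step 6: P1: load  L3  ⟶  IEI  (L3)  txn=∅  M[L3]=50
step 7: P0: load  L3  ⟶  SSI  (L3)  txn=BusRd  M[L3]=50
step 8: P0: load  L3  ⟶  SSI  (L3)  txn=∅  M[L3]=50
step 9: P2: load  L3  ⟶  SSS  (L3)  txn=BusRd  M[L3]=50
step 10: P2: load  L1  ⟶  ISS  (L1)  txn=∅  M[L1]=70
step 11: P2: store L1 := 50  ⟶  IIM  (L1)  txn=BusUpgr  M[L1]=70
step 12: P1: store L3 := 98  ⟶  IMI  (L3)  txn=BusUpgr  M[L3]=50
step 13: P2: load  L2  ⟶  ISS  (L2)  txn=BusRd  M[L2]=90
step 14: P2: load  L3  ⟶  IOS  (L3)  txn=BusRd  M[L3]=50
step 15: P2: store L3 := 76  ⟶  IIM  (L3)  txn=BusUpgr+Flush  M[L3]=98
step 16: P1: store L2 := 5  ⟶  IMI  (L2)  txn=BusUpgr  M[L2]=90
step 17: P0: store L2 := 97  ⟶  MII  (L2)  txn=BusRdX+Flush  M[L2]=5
step 18: P2: load  L3  ⟶  IIM  (L3)  txn=∅  M[L3]=98
step 19: P0: load  L1  ⟶  SIO  (L1)  txn=BusRd  M[L1]=70
step 20: P2: load  L3  ⟶  IIM  (L3)  txn=∅  M[L3]=98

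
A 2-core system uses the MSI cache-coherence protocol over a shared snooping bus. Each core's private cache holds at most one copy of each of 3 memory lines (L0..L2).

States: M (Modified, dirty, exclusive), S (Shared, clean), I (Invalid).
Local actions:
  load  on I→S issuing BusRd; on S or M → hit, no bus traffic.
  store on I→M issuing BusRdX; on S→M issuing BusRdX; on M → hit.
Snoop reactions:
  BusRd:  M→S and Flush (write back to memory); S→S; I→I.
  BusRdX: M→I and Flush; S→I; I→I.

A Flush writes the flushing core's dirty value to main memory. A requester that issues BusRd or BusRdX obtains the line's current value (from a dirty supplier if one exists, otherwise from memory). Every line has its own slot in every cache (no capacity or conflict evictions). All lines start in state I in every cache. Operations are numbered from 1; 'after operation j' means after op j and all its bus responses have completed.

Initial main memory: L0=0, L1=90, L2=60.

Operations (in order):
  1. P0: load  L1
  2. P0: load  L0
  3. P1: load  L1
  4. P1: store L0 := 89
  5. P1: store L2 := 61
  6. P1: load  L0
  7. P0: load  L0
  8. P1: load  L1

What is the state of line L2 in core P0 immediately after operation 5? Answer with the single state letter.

1. P0: load  L1  bus=[BusRd]  L1: P0=S P1=I  mem[L1]=90
2. P0: load  L0  bus=[BusRd]  L0: P0=S P1=I  mem[L0]=0
3. P1: load  L1  bus=[BusRd]  L1: P0=S P1=S  mem[L1]=90
4. P1: store L0 := 89  bus=[BusRdX]  L0: P0=I P1=M  mem[L0]=0
5. P1: store L2 := 61  bus=[BusRdX]  L2: P0=I P1=M  mem[L2]=60
6. P1: load  L0  bus=[-]  L0: P0=I P1=M  mem[L0]=0
7. P0: load  L0  bus=[BusRd,Flush]  L0: P0=S P1=S  mem[L0]=89
8. P1: load  L1  bus=[-]  L1: P0=S P1=S  mem[L1]=90

state = I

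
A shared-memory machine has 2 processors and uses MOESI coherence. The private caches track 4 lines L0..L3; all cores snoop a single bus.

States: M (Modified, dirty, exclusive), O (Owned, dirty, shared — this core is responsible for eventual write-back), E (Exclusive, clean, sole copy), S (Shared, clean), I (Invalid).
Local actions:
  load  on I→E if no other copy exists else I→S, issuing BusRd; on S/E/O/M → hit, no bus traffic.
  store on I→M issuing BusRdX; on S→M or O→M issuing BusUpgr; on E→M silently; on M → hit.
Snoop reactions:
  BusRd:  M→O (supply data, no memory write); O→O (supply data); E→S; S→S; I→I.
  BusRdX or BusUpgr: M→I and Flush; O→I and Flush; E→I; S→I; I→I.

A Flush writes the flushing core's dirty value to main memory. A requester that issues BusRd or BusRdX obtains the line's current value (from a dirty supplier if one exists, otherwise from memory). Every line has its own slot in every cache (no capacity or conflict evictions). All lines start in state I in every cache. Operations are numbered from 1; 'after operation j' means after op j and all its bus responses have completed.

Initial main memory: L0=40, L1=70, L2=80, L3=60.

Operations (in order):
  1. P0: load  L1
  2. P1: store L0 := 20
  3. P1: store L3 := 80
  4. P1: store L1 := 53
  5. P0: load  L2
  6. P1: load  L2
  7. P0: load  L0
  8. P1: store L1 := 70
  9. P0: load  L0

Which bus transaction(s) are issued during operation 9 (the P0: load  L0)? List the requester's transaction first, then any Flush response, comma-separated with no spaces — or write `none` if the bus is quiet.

bus = none

  op1 P0: load  L1 → E/I on L1; bus BusRd; mem=70
  op2 P1: store L0 := 20 → I/M on L0; bus BusRdX; mem=40
  op3 P1: store L3 := 80 → I/M on L3; bus BusRdX; mem=60
  op4 P1: store L1 := 53 → I/M on L1; bus BusRdX; mem=70
  op5 P0: load  L2 → E/I on L2; bus BusRd; mem=80
  op6 P1: load  L2 → S/S on L2; bus BusRd; mem=80
  op7 P0: load  L0 → S/O on L0; bus BusRd; mem=40
  op8 P1: store L1 := 70 → I/M on L1; bus (none); mem=70
  op9 P0: load  L0 → S/O on L0; bus (none); mem=40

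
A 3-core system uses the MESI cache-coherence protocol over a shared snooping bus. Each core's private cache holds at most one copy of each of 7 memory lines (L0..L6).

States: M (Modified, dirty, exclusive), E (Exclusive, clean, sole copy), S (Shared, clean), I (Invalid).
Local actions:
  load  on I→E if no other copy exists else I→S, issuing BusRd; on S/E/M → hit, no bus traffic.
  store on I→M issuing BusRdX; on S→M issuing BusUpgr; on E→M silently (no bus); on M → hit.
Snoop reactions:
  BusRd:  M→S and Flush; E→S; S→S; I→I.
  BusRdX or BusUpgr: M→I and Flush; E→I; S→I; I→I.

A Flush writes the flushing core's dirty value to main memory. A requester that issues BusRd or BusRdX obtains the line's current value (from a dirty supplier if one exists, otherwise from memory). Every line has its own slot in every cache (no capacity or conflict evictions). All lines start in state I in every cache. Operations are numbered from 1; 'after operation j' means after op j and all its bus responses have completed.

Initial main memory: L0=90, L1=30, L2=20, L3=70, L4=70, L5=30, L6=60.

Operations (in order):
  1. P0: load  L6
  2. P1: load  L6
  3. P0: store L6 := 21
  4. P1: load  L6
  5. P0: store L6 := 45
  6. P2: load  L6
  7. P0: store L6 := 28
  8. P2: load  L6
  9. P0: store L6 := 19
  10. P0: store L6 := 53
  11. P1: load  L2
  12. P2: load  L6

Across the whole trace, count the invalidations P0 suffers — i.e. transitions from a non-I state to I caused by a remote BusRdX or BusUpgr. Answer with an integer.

[1] P0: load  L6 | P0:E(60), P1:I, P2:I | bus: BusRd
[2] P1: load  L6 | P0:S(60), P1:S(60), P2:I | bus: BusRd
[3] P0: store L6 := 21 | P0:M(21), P1:I, P2:I | bus: BusUpgr
[4] P1: load  L6 | P0:S(21), P1:S(21), P2:I | bus: BusRd,Flush
[5] P0: store L6 := 45 | P0:M(45), P1:I, P2:I | bus: BusUpgr
[6] P2: load  L6 | P0:S(45), P1:I, P2:S(45) | bus: BusRd,Flush
[7] P0: store L6 := 28 | P0:M(28), P1:I, P2:I | bus: BusUpgr
[8] P2: load  L6 | P0:S(28), P1:I, P2:S(28) | bus: BusRd,Flush
[9] P0: store L6 := 19 | P0:M(19), P1:I, P2:I | bus: BusUpgr
[10] P0: store L6 := 53 | P0:M(53), P1:I, P2:I | bus: none
[11] P1: load  L2 | P0:I, P1:E(20), P2:I | bus: BusRd
[12] P2: load  L6 | P0:S(53), P1:I, P2:S(53) | bus: BusRd,Flush

invalidations = 0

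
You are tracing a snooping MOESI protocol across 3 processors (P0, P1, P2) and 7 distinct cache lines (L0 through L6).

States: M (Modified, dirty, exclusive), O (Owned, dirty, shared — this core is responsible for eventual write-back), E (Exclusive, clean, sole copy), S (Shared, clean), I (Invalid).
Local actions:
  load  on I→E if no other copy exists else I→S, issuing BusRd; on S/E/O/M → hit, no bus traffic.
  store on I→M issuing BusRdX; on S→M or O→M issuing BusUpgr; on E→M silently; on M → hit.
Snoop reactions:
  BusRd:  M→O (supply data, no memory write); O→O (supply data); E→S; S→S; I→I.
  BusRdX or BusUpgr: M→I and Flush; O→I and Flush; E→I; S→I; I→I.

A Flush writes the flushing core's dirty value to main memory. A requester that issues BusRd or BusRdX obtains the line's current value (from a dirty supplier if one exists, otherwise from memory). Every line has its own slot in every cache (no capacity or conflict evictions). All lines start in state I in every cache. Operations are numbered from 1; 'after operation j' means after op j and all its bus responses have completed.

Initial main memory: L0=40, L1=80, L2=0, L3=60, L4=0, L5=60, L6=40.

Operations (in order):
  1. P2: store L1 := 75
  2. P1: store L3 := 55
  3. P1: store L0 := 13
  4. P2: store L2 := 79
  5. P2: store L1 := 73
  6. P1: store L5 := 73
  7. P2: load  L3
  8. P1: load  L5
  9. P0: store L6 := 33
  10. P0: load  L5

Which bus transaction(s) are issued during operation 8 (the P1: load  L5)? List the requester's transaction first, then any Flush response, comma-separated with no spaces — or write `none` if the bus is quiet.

1. P2: store L1 := 75  bus=[BusRdX]  L1: P0=I P1=I P2=M  mem[L1]=80
2. P1: store L3 := 55  bus=[BusRdX]  L3: P0=I P1=M P2=I  mem[L3]=60
3. P1: store L0 := 13  bus=[BusRdX]  L0: P0=I P1=M P2=I  mem[L0]=40
4. P2: store L2 := 79  bus=[BusRdX]  L2: P0=I P1=I P2=M  mem[L2]=0
5. P2: store L1 := 73  bus=[-]  L1: P0=I P1=I P2=M  mem[L1]=80
6. P1: store L5 := 73  bus=[BusRdX]  L5: P0=I P1=M P2=I  mem[L5]=60
7. P2: load  L3  bus=[BusRd]  L3: P0=I P1=O P2=S  mem[L3]=60
8. P1: load  L5  bus=[-]  L5: P0=I P1=M P2=I  mem[L5]=60
9. P0: store L6 := 33  bus=[BusRdX]  L6: P0=M P1=I P2=I  mem[L6]=40
10. P0: load  L5  bus=[BusRd]  L5: P0=S P1=O P2=I  mem[L5]=60

bus = none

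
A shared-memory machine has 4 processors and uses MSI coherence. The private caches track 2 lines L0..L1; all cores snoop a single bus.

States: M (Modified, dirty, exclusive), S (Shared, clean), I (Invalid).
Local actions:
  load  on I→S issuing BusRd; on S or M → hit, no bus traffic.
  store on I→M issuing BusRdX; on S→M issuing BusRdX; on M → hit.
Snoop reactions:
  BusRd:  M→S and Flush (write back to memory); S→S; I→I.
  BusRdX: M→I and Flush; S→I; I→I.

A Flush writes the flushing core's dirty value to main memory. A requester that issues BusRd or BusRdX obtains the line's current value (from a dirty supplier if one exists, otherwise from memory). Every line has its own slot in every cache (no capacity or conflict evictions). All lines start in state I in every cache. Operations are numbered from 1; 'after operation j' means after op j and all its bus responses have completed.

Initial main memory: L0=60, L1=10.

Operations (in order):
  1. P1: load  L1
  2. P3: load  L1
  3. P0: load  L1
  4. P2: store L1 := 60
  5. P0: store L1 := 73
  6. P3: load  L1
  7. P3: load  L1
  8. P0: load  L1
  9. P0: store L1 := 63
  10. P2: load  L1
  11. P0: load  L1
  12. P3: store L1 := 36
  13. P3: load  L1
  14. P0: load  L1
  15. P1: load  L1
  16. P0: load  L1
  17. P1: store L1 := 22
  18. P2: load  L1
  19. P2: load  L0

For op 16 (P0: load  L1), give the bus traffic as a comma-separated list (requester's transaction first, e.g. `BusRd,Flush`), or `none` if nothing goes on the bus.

bus = none

[1] P1: load  L1 | P0:I, P1:S(10), P2:I, P3:I | bus: BusRd
[2] P3: load  L1 | P0:I, P1:S(10), P2:I, P3:S(10) | bus: BusRd
[3] P0: load  L1 | P0:S(10), P1:S(10), P2:I, P3:S(10) | bus: BusRd
[4] P2: store L1 := 60 | P0:I, P1:I, P2:M(60), P3:I | bus: BusRdX
[5] P0: store L1 := 73 | P0:M(73), P1:I, P2:I, P3:I | bus: BusRdX,Flush
[6] P3: load  L1 | P0:S(73), P1:I, P2:I, P3:S(73) | bus: BusRd,Flush
[7] P3: load  L1 | P0:S(73), P1:I, P2:I, P3:S(73) | bus: none
[8] P0: load  L1 | P0:S(73), P1:I, P2:I, P3:S(73) | bus: none
[9] P0: store L1 := 63 | P0:M(63), P1:I, P2:I, P3:I | bus: BusRdX
[10] P2: load  L1 | P0:S(63), P1:I, P2:S(63), P3:I | bus: BusRd,Flush
[11] P0: load  L1 | P0:S(63), P1:I, P2:S(63), P3:I | bus: none
[12] P3: store L1 := 36 | P0:I, P1:I, P2:I, P3:M(36) | bus: BusRdX
[13] P3: load  L1 | P0:I, P1:I, P2:I, P3:M(36) | bus: none
[14] P0: load  L1 | P0:S(36), P1:I, P2:I, P3:S(36) | bus: BusRd,Flush
[15] P1: load  L1 | P0:S(36), P1:S(36), P2:I, P3:S(36) | bus: BusRd
[16] P0: load  L1 | P0:S(36), P1:S(36), P2:I, P3:S(36) | bus: none
[17] P1: store L1 := 22 | P0:I, P1:M(22), P2:I, P3:I | bus: BusRdX
[18] P2: load  L1 | P0:I, P1:S(22), P2:S(22), P3:I | bus: BusRd,Flush
[19] P2: load  L0 | P0:I, P1:I, P2:S(60), P3:I | bus: BusRd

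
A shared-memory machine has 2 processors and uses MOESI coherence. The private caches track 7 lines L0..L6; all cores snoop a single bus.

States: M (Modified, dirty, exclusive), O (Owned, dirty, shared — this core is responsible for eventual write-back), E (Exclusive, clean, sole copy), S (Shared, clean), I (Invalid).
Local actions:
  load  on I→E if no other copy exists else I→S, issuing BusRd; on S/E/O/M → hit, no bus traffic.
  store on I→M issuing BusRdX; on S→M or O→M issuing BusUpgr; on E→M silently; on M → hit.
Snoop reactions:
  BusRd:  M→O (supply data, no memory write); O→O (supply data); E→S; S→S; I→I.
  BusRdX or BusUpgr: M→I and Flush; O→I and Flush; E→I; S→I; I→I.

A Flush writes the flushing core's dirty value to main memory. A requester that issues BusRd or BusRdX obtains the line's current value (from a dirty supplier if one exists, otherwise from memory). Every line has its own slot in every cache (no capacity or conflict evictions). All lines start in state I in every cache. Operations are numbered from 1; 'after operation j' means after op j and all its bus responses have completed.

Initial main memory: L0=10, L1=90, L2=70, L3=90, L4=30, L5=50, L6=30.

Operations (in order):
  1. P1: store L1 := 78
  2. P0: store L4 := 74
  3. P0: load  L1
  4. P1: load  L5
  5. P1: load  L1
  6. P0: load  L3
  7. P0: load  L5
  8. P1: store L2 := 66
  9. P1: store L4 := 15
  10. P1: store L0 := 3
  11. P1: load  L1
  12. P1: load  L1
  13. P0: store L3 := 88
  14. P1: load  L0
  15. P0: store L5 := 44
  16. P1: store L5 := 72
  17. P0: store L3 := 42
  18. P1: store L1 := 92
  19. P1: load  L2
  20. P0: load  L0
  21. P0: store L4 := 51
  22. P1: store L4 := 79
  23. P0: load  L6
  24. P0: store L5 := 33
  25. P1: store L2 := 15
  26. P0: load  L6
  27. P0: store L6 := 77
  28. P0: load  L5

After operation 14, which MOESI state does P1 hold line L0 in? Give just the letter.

1. P1: store L1 := 78  bus=[BusRdX]  L1: P0=I P1=M  mem[L1]=90
2. P0: store L4 := 74  bus=[BusRdX]  L4: P0=M P1=I  mem[L4]=30
3. P0: load  L1  bus=[BusRd]  L1: P0=S P1=O  mem[L1]=90
4. P1: load  L5  bus=[BusRd]  L5: P0=I P1=E  mem[L5]=50
5. P1: load  L1  bus=[-]  L1: P0=S P1=O  mem[L1]=90
6. P0: load  L3  bus=[BusRd]  L3: P0=E P1=I  mem[L3]=90
7. P0: load  L5  bus=[BusRd]  L5: P0=S P1=S  mem[L5]=50
8. P1: store L2 := 66  bus=[BusRdX]  L2: P0=I P1=M  mem[L2]=70
9. P1: store L4 := 15  bus=[BusRdX,Flush]  L4: P0=I P1=M  mem[L4]=74
10. P1: store L0 := 3  bus=[BusRdX]  L0: P0=I P1=M  mem[L0]=10
11. P1: load  L1  bus=[-]  L1: P0=S P1=O  mem[L1]=90
12. P1: load  L1  bus=[-]  L1: P0=S P1=O  mem[L1]=90
13. P0: store L3 := 88  bus=[-]  L3: P0=M P1=I  mem[L3]=90
14. P1: load  L0  bus=[-]  L0: P0=I P1=M  mem[L0]=10
15. P0: store L5 := 44  bus=[BusUpgr]  L5: P0=M P1=I  mem[L5]=50
16. P1: store L5 := 72  bus=[BusRdX,Flush]  L5: P0=I P1=M  mem[L5]=44
17. P0: store L3 := 42  bus=[-]  L3: P0=M P1=I  mem[L3]=90
18. P1: store L1 := 92  bus=[BusUpgr]  L1: P0=I P1=M  mem[L1]=90
19. P1: load  L2  bus=[-]  L2: P0=I P1=M  mem[L2]=70
20. P0: load  L0  bus=[BusRd]  L0: P0=S P1=O  mem[L0]=10
21. P0: store L4 := 51  bus=[BusRdX,Flush]  L4: P0=M P1=I  mem[L4]=15
22. P1: store L4 := 79  bus=[BusRdX,Flush]  L4: P0=I P1=M  mem[L4]=51
23. P0: load  L6  bus=[BusRd]  L6: P0=E P1=I  mem[L6]=30
24. P0: store L5 := 33  bus=[BusRdX,Flush]  L5: P0=M P1=I  mem[L5]=72
25. P1: store L2 := 15  bus=[-]  L2: P0=I P1=M  mem[L2]=70
26. P0: load  L6  bus=[-]  L6: P0=E P1=I  mem[L6]=30
27. P0: store L6 := 77  bus=[-]  L6: P0=M P1=I  mem[L6]=30
28. P0: load  L5  bus=[-]  L5: P0=M P1=I  mem[L5]=72

state = M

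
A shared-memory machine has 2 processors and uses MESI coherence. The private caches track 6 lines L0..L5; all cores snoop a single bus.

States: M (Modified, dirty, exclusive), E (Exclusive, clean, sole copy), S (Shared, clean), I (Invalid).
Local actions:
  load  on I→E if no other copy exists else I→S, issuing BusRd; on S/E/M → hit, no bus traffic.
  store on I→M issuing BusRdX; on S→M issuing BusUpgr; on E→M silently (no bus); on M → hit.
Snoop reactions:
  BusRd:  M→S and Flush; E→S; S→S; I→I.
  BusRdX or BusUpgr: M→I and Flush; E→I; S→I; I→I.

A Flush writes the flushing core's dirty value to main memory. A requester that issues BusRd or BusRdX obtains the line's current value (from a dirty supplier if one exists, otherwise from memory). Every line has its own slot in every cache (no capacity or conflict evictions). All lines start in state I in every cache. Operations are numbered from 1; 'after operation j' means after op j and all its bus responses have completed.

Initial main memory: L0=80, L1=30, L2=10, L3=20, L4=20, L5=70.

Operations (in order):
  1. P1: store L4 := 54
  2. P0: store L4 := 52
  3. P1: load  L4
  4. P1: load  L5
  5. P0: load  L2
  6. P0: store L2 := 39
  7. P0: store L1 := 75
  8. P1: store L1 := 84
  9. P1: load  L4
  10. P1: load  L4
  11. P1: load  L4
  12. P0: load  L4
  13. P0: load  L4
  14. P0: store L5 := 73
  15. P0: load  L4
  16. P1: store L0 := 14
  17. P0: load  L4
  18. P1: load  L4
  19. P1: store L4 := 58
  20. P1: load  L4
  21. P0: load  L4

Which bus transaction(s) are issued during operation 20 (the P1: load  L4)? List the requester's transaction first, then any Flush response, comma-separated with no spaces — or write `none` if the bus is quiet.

step 1: P1: store L4 := 54  ⟶  IM  (L4)  txn=BusRdX  M[L4]=20
step 2: P0: store L4 := 52  ⟶  MI  (L4)  txn=BusRdX+Flush  M[L4]=54
step 3: P1: load  L4  ⟶  SS  (L4)  txn=BusRd+Flush  M[L4]=52
step 4: P1: load  L5  ⟶  IE  (L5)  txn=BusRd  M[L5]=70
step 5: P0: load  L2  ⟶  EI  (L2)  txn=BusRd  M[L2]=10
step 6: P0: store L2 := 39  ⟶  MI  (L2)  txn=∅  M[L2]=10
step 7: P0: store L1 := 75  ⟶  MI  (L1)  txn=BusRdX  M[L1]=30
step 8: P1: store L1 := 84  ⟶  IM  (L1)  txn=BusRdX+Flush  M[L1]=75
step 9: P1: load  L4  ⟶  SS  (L4)  txn=∅  M[L4]=52
step 10: P1: load  L4  ⟶  SS  (L4)  txn=∅  M[L4]=52
step 11: P1: load  L4  ⟶  SS  (L4)  txn=∅  M[L4]=52
step 12: P0: load  L4  ⟶  SS  (L4)  txn=∅  M[L4]=52
step 13: P0: load  L4  ⟶  SS  (L4)  txn=∅  M[L4]=52
step 14: P0: store L5 := 73  ⟶  MI  (L5)  txn=BusRdX  M[L5]=70
step 15: P0: load  L4  ⟶  SS  (L4)  txn=∅  M[L4]=52
step 16: P1: store L0 := 14  ⟶  IM  (L0)  txn=BusRdX  M[L0]=80
step 17: P0: load  L4  ⟶  SS  (L4)  txn=∅  M[L4]=52
step 18: P1: load  L4  ⟶  SS  (L4)  txn=∅  M[L4]=52
step 19: P1: store L4 := 58  ⟶  IM  (L4)  txn=BusUpgr  M[L4]=52
step 20: P1: load  L4  ⟶  IM  (L4)  txn=∅  M[L4]=52
step 21: P0: load  L4  ⟶  SS  (L4)  txn=BusRd+Flush  M[L4]=58

bus = none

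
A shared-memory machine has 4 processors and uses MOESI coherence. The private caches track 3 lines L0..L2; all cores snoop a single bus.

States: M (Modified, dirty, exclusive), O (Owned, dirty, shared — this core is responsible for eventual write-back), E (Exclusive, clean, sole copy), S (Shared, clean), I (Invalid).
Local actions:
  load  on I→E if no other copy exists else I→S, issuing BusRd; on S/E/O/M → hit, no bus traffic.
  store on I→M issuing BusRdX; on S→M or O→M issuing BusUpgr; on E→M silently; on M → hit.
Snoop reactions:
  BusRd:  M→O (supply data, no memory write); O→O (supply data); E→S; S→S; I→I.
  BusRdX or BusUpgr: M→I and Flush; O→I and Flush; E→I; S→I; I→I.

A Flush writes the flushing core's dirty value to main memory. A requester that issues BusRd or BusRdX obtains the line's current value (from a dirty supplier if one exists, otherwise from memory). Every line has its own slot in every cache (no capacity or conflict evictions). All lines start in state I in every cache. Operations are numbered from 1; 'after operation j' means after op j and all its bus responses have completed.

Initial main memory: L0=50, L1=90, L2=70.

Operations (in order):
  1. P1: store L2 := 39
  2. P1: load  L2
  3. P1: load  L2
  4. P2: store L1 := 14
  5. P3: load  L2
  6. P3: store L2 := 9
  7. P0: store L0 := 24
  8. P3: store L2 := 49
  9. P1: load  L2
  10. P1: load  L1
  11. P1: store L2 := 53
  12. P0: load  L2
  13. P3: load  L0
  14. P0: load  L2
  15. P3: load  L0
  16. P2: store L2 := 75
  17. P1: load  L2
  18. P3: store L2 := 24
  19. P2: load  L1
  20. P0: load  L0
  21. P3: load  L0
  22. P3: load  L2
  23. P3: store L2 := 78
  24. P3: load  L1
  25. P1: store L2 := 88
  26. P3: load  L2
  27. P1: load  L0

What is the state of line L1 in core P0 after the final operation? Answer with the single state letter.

state = I

[1] P1: store L2 := 39 | P0:I, P1:M(39), P2:I, P3:I | bus: BusRdX
[2] P1: load  L2 | P0:I, P1:M(39), P2:I, P3:I | bus: none
[3] P1: load  L2 | P0:I, P1:M(39), P2:I, P3:I | bus: none
[4] P2: store L1 := 14 | P0:I, P1:I, P2:M(14), P3:I | bus: BusRdX
[5] P3: load  L2 | P0:I, P1:O(39), P2:I, P3:S(39) | bus: BusRd
[6] P3: store L2 := 9 | P0:I, P1:I, P2:I, P3:M(9) | bus: BusUpgr,Flush
[7] P0: store L0 := 24 | P0:M(24), P1:I, P2:I, P3:I | bus: BusRdX
[8] P3: store L2 := 49 | P0:I, P1:I, P2:I, P3:M(49) | bus: none
[9] P1: load  L2 | P0:I, P1:S(49), P2:I, P3:O(49) | bus: BusRd
[10] P1: load  L1 | P0:I, P1:S(14), P2:O(14), P3:I | bus: BusRd
[11] P1: store L2 := 53 | P0:I, P1:M(53), P2:I, P3:I | bus: BusUpgr,Flush
[12] P0: load  L2 | P0:S(53), P1:O(53), P2:I, P3:I | bus: BusRd
[13] P3: load  L0 | P0:O(24), P1:I, P2:I, P3:S(24) | bus: BusRd
[14] P0: load  L2 | P0:S(53), P1:O(53), P2:I, P3:I | bus: none
[15] P3: load  L0 | P0:O(24), P1:I, P2:I, P3:S(24) | bus: none
[16] P2: store L2 := 75 | P0:I, P1:I, P2:M(75), P3:I | bus: BusRdX,Flush
[17] P1: load  L2 | P0:I, P1:S(75), P2:O(75), P3:I | bus: BusRd
[18] P3: store L2 := 24 | P0:I, P1:I, P2:I, P3:M(24) | bus: BusRdX,Flush
[19] P2: load  L1 | P0:I, P1:S(14), P2:O(14), P3:I | bus: none
[20] P0: load  L0 | P0:O(24), P1:I, P2:I, P3:S(24) | bus: none
[21] P3: load  L0 | P0:O(24), P1:I, P2:I, P3:S(24) | bus: none
[22] P3: load  L2 | P0:I, P1:I, P2:I, P3:M(24) | bus: none
[23] P3: store L2 := 78 | P0:I, P1:I, P2:I, P3:M(78) | bus: none
[24] P3: load  L1 | P0:I, P1:S(14), P2:O(14), P3:S(14) | bus: BusRd
[25] P1: store L2 := 88 | P0:I, P1:M(88), P2:I, P3:I | bus: BusRdX,Flush
[26] P3: load  L2 | P0:I, P1:O(88), P2:I, P3:S(88) | bus: BusRd
[27] P1: load  L0 | P0:O(24), P1:S(24), P2:I, P3:S(24) | bus: BusRd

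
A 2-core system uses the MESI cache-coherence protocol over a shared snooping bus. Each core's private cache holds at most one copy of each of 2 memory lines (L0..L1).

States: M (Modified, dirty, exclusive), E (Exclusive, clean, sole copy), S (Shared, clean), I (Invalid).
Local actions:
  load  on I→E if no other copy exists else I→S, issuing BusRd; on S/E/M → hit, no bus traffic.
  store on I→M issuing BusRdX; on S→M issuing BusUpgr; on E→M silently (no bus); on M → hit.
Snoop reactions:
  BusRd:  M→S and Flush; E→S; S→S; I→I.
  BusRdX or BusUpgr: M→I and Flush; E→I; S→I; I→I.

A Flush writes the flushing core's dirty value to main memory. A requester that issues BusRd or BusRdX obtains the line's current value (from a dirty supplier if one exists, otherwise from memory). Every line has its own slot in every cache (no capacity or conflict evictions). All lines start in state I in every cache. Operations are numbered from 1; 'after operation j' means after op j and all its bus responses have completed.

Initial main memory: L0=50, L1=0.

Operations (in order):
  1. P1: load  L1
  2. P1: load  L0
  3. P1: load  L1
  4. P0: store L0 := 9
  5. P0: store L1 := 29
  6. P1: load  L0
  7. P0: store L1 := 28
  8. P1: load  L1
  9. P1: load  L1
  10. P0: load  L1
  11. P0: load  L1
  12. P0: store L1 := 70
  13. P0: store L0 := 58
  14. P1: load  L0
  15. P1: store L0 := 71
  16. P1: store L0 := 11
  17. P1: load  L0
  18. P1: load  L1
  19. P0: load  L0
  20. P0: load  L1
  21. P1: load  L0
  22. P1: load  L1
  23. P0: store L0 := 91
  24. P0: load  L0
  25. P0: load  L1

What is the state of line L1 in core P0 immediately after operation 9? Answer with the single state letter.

state = S

step 1: P1: load  L1  ⟶  IE  (L1)  txn=BusRd  M[L1]=0
step 2: P1: load  L0  ⟶  IE  (L0)  txn=BusRd  M[L0]=50
step 3: P1: load  L1  ⟶  IE  (L1)  txn=∅  M[L1]=0
step 4: P0: store L0 := 9  ⟶  MI  (L0)  txn=BusRdX  M[L0]=50
step 5: P0: store L1 := 29  ⟶  MI  (L1)  txn=BusRdX  M[L1]=0
step 6: P1: load  L0  ⟶  SS  (L0)  txn=BusRd+Flush  M[L0]=9
step 7: P0: store L1 := 28  ⟶  MI  (L1)  txn=∅  M[L1]=0
step 8: P1: load  L1  ⟶  SS  (L1)  txn=BusRd+Flush  M[L1]=28
step 9: P1: load  L1  ⟶  SS  (L1)  txn=∅  M[L1]=28
step 10: P0: load  L1  ⟶  SS  (L1)  txn=∅  M[L1]=28
step 11: P0: load  L1  ⟶  SS  (L1)  txn=∅  M[L1]=28
step 12: P0: store L1 := 70  ⟶  MI  (L1)  txn=BusUpgr  M[L1]=28
step 13: P0: store L0 := 58  ⟶  MI  (L0)  txn=BusUpgr  M[L0]=9
step 14: P1: load  L0  ⟶  SS  (L0)  txn=BusRd+Flush  M[L0]=58
step 15: P1: store L0 := 71  ⟶  IM  (L0)  txn=BusUpgr  M[L0]=58
step 16: P1: store L0 := 11  ⟶  IM  (L0)  txn=∅  M[L0]=58
step 17: P1: load  L0  ⟶  IM  (L0)  txn=∅  M[L0]=58
step 18: P1: load  L1  ⟶  SS  (L1)  txn=BusRd+Flush  M[L1]=70
step 19: P0: load  L0  ⟶  SS  (L0)  txn=BusRd+Flush  M[L0]=11
step 20: P0: load  L1  ⟶  SS  (L1)  txn=∅  M[L1]=70
step 21: P1: load  L0  ⟶  SS  (L0)  txn=∅  M[L0]=11
step 22: P1: load  L1  ⟶  SS  (L1)  txn=∅  M[L1]=70
step 23: P0: store L0 := 91  ⟶  MI  (L0)  txn=BusUpgr  M[L0]=11
step 24: P0: load  L0  ⟶  MI  (L0)  txn=∅  M[L0]=11
step 25: P0: load  L1  ⟶  SS  (L1)  txn=∅  M[L1]=70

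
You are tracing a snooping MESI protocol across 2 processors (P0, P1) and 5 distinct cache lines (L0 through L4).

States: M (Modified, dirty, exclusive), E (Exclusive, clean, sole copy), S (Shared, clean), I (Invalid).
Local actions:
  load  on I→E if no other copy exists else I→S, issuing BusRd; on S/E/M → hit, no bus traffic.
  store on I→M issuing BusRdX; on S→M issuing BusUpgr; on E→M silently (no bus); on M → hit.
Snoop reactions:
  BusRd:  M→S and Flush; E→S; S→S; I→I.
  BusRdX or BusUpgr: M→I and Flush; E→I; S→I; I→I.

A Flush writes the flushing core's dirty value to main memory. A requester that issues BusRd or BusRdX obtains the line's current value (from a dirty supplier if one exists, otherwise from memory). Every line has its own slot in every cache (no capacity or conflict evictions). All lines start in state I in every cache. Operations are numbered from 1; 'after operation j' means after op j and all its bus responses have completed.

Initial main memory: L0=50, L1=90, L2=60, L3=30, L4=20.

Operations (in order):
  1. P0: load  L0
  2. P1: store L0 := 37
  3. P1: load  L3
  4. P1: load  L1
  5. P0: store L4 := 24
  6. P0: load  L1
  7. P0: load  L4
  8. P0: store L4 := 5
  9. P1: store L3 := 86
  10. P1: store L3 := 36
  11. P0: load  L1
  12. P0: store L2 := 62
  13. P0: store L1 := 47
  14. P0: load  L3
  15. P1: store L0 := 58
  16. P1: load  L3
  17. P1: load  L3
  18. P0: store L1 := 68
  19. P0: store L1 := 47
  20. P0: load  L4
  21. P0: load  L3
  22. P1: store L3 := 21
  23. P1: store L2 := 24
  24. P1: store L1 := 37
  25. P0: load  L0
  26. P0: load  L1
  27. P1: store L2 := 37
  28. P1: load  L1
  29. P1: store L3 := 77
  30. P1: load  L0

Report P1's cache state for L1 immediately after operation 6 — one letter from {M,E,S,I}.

state = S

[1] P0: load  L0 | P0:E(50), P1:I | bus: BusRd
[2] P1: store L0 := 37 | P0:I, P1:M(37) | bus: BusRdX
[3] P1: load  L3 | P0:I, P1:E(30) | bus: BusRd
[4] P1: load  L1 | P0:I, P1:E(90) | bus: BusRd
[5] P0: store L4 := 24 | P0:M(24), P1:I | bus: BusRdX
[6] P0: load  L1 | P0:S(90), P1:S(90) | bus: BusRd
[7] P0: load  L4 | P0:M(24), P1:I | bus: none
[8] P0: store L4 := 5 | P0:M(5), P1:I | bus: none
[9] P1: store L3 := 86 | P0:I, P1:M(86) | bus: none
[10] P1: store L3 := 36 | P0:I, P1:M(36) | bus: none
[11] P0: load  L1 | P0:S(90), P1:S(90) | bus: none
[12] P0: store L2 := 62 | P0:M(62), P1:I | bus: BusRdX
[13] P0: store L1 := 47 | P0:M(47), P1:I | bus: BusUpgr
[14] P0: load  L3 | P0:S(36), P1:S(36) | bus: BusRd,Flush
[15] P1: store L0 := 58 | P0:I, P1:M(58) | bus: none
[16] P1: load  L3 | P0:S(36), P1:S(36) | bus: none
[17] P1: load  L3 | P0:S(36), P1:S(36) | bus: none
[18] P0: store L1 := 68 | P0:M(68), P1:I | bus: none
[19] P0: store L1 := 47 | P0:M(47), P1:I | bus: none
[20] P0: load  L4 | P0:M(5), P1:I | bus: none
[21] P0: load  L3 | P0:S(36), P1:S(36) | bus: none
[22] P1: store L3 := 21 | P0:I, P1:M(21) | bus: BusUpgr
[23] P1: store L2 := 24 | P0:I, P1:M(24) | bus: BusRdX,Flush
[24] P1: store L1 := 37 | P0:I, P1:M(37) | bus: BusRdX,Flush
[25] P0: load  L0 | P0:S(58), P1:S(58) | bus: BusRd,Flush
[26] P0: load  L1 | P0:S(37), P1:S(37) | bus: BusRd,Flush
[27] P1: store L2 := 37 | P0:I, P1:M(37) | bus: none
[28] P1: load  L1 | P0:S(37), P1:S(37) | bus: none
[29] P1: store L3 := 77 | P0:I, P1:M(77) | bus: none
[30] P1: load  L0 | P0:S(58), P1:S(58) | bus: none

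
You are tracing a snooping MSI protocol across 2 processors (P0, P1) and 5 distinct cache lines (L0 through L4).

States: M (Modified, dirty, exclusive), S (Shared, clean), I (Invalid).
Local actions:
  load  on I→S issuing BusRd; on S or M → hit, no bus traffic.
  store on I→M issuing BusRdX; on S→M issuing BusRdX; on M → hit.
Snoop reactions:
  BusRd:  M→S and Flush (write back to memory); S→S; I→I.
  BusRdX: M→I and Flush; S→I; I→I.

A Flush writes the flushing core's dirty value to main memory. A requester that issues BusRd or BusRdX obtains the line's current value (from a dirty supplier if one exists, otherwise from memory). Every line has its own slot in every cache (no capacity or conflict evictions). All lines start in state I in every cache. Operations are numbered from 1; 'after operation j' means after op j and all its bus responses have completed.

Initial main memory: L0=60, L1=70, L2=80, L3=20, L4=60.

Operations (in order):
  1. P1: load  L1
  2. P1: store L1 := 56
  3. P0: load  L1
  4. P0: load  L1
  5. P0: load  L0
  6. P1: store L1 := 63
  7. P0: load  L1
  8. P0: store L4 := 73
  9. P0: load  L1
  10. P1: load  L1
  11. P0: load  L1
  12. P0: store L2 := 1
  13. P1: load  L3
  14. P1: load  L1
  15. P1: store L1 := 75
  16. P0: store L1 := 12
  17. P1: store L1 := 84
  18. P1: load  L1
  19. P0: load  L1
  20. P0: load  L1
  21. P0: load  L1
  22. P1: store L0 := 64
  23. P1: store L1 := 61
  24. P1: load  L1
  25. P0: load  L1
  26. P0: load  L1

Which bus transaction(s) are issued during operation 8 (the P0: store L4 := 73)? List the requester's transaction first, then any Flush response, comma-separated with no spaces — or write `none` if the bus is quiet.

bus = BusRdX

step 1: P1: load  L1  ⟶  IS  (L1)  txn=BusRd  M[L1]=70
step 2: P1: store L1 := 56  ⟶  IM  (L1)  txn=BusRdX  M[L1]=70
step 3: P0: load  L1  ⟶  SS  (L1)  txn=BusRd+Flush  M[L1]=56
step 4: P0: load  L1  ⟶  SS  (L1)  txn=∅  M[L1]=56
step 5: P0: load  L0  ⟶  SI  (L0)  txn=BusRd  M[L0]=60
step 6: P1: store L1 := 63  ⟶  IM  (L1)  txn=BusRdX  M[L1]=56
step 7: P0: load  L1  ⟶  SS  (L1)  txn=BusRd+Flush  M[L1]=63
step 8: P0: store L4 := 73  ⟶  MI  (L4)  txn=BusRdX  M[L4]=60
step 9: P0: load  L1  ⟶  SS  (L1)  txn=∅  M[L1]=63
step 10: P1: load  L1  ⟶  SS  (L1)  txn=∅  M[L1]=63
step 11: P0: load  L1  ⟶  SS  (L1)  txn=∅  M[L1]=63
step 12: P0: store L2 := 1  ⟶  MI  (L2)  txn=BusRdX  M[L2]=80
step 13: P1: load  L3  ⟶  IS  (L3)  txn=BusRd  M[L3]=20
step 14: P1: load  L1  ⟶  SS  (L1)  txn=∅  M[L1]=63
step 15: P1: store L1 := 75  ⟶  IM  (L1)  txn=BusRdX  M[L1]=63
step 16: P0: store L1 := 12  ⟶  MI  (L1)  txn=BusRdX+Flush  M[L1]=75
step 17: P1: store L1 := 84  ⟶  IM  (L1)  txn=BusRdX+Flush  M[L1]=12
step 18: P1: load  L1  ⟶  IM  (L1)  txn=∅  M[L1]=12
step 19: P0: load  L1  ⟶  SS  (L1)  txn=BusRd+Flush  M[L1]=84
step 20: P0: load  L1  ⟶  SS  (L1)  txn=∅  M[L1]=84
step 21: P0: load  L1  ⟶  SS  (L1)  txn=∅  M[L1]=84
step 22: P1: store L0 := 64  ⟶  IM  (L0)  txn=BusRdX  M[L0]=60
step 23: P1: store L1 := 61  ⟶  IM  (L1)  txn=BusRdX  M[L1]=84
step 24: P1: load  L1  ⟶  IM  (L1)  txn=∅  M[L1]=84
step 25: P0: load  L1  ⟶  SS  (L1)  txn=BusRd+Flush  M[L1]=61
step 26: P0: load  L1  ⟶  SS  (L1)  txn=∅  M[L1]=61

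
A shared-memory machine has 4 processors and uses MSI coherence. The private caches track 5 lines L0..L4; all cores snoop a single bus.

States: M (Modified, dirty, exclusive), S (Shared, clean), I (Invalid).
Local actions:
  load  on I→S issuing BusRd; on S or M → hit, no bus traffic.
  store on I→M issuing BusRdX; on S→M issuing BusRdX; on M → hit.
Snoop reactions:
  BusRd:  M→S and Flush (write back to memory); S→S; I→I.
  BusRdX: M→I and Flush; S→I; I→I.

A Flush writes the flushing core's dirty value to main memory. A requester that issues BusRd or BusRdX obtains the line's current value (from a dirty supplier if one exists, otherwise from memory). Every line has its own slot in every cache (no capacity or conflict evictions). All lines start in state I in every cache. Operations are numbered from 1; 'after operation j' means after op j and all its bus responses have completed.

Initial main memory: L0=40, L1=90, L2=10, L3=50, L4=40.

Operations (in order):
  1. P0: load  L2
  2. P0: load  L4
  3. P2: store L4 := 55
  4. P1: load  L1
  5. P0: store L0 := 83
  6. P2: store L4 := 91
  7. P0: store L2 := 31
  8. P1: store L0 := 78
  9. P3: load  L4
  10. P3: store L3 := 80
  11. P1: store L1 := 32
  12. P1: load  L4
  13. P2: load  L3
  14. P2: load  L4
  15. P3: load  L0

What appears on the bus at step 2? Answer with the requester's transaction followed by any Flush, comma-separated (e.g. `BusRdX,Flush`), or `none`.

step 1: P0: load  L2  ⟶  SIII  (L2)  txn=BusRd  M[L2]=10
step 2: P0: load  L4  ⟶  SIII  (L4)  txn=BusRd  M[L4]=40
step 3: P2: store L4 := 55  ⟶  IIMI  (L4)  txn=BusRdX  M[L4]=40
step 4: P1: load  L1  ⟶  ISII  (L1)  txn=BusRd  M[L1]=90
step 5: P0: store L0 := 83  ⟶  MIII  (L0)  txn=BusRdX  M[L0]=40
step 6: P2: store L4 := 91  ⟶  IIMI  (L4)  txn=∅  M[L4]=40
step 7: P0: store L2 := 31  ⟶  MIII  (L2)  txn=BusRdX  M[L2]=10
step 8: P1: store L0 := 78  ⟶  IMII  (L0)  txn=BusRdX+Flush  M[L0]=83
step 9: P3: load  L4  ⟶  IISS  (L4)  txn=BusRd+Flush  M[L4]=91
step 10: P3: store L3 := 80  ⟶  IIIM  (L3)  txn=BusRdX  M[L3]=50
step 11: P1: store L1 := 32  ⟶  IMII  (L1)  txn=BusRdX  M[L1]=90
step 12: P1: load  L4  ⟶  ISSS  (L4)  txn=BusRd  M[L4]=91
step 13: P2: load  L3  ⟶  IISS  (L3)  txn=BusRd+Flush  M[L3]=80
step 14: P2: load  L4  ⟶  ISSS  (L4)  txn=∅  M[L4]=91
step 15: P3: load  L0  ⟶  ISIS  (L0)  txn=BusRd+Flush  M[L0]=78

bus = BusRd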